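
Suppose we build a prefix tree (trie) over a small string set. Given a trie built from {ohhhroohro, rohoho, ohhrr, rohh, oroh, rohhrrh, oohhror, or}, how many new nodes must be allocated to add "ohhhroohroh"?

"ohhhroohro" is already a path in the trie; the remaining "h" must be added.
So 11 − 10 = 1 new nodes.

1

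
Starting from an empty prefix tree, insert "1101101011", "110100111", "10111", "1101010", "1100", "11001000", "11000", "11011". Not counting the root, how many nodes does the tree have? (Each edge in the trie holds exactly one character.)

Trie structure (* marks end of a word):
(root)
└─ 1
   ├─ 0
   │  └─ 1
   │     └─ 1
   │        └─ 1 *
   └─ 1
      └─ 0
         ├─ 0 *
         │  ├─ 0 *
         │  └─ 1
         │     └─ 0
         │        └─ 0
         │           └─ 0 *
         └─ 1
            ├─ 0
            │  ├─ 0
            │  │  └─ 1
            │  │     └─ 1
            │  │        └─ 1 *
            │  └─ 1
            │     └─ 0 *
            └─ 1 *
               └─ 0
                  └─ 1
                     └─ 0
                        └─ 1
                           └─ 1 *
Counting every labelled node above: 27.

27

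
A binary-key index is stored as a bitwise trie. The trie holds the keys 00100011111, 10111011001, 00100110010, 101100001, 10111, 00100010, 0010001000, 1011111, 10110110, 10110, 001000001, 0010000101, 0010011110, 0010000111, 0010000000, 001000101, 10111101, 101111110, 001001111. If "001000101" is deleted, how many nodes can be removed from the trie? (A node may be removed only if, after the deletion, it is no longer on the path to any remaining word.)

Walk "001000101" from the leaf back toward the root, removing each node that no remaining word uses.
The suffix "1" (1 node) is used only by "001000101"; the node for "00100010" still has the child "0", so pruning stops there.
Nodes removed: 1

1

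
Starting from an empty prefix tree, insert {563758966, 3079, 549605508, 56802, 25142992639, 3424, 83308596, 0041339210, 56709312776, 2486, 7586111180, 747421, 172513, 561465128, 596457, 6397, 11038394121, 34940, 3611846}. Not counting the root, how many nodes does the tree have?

For each word, the new-node count is its length minus the longest prefix already in the trie:
  "563758966" → 9 new (5, 6, 3, 7, 5, 8, 9, 6, 6)
  "3079" → 4 new (3, 0, 7, 9)
  "549605508" → prefix "5" already present; 8 new (4, 9, 6, 0, 5, 5, 0, 8)
  "56802" → prefix "56" already present; 3 new (8, 0, 2)
  "25142992639" → 11 new (2, 5, 1, 4, 2, 9, 9, 2, 6, 3, 9)
  "3424" → prefix "3" already present; 3 new (4, 2, 4)
  "83308596" → 8 new (8, 3, 3, 0, 8, 5, 9, 6)
  "0041339210" → 10 new (0, 0, 4, 1, 3, 3, 9, 2, 1, 0)
  "56709312776" → prefix "56" already present; 9 new (7, 0, 9, 3, 1, 2, 7, 7, 6)
  "2486" → prefix "2" already present; 3 new (4, 8, 6)
  "7586111180" → 10 new (7, 5, 8, 6, 1, 1, 1, 1, 8, 0)
  "747421" → prefix "7" already present; 5 new (4, 7, 4, 2, 1)
  "172513" → 6 new (1, 7, 2, 5, 1, 3)
  "561465128" → prefix "56" already present; 7 new (1, 4, 6, 5, 1, 2, 8)
  "596457" → prefix "5" already present; 5 new (9, 6, 4, 5, 7)
  "6397" → 4 new (6, 3, 9, 7)
  "11038394121" → prefix "1" already present; 10 new (1, 0, 3, 8, 3, 9, 4, 1, 2, 1)
  "34940" → prefix "34" already present; 3 new (9, 4, 0)
  "3611846" → prefix "3" already present; 6 new (6, 1, 1, 8, 4, 6)
Total nodes = 9 + 4 + 8 + 3 + 11 + 3 + 8 + 10 + 9 + 3 + 10 + 5 + 6 + 7 + 5 + 4 + 10 + 3 + 6 = 124

124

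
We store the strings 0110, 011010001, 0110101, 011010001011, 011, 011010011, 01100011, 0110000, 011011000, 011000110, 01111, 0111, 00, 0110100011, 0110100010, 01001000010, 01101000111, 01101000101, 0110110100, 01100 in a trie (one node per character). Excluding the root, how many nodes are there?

Trace insertions, counting only characters that open a new branch:
  "0110" → 4 new (0, 1, 1, 0)
  "011010001" → prefix "0110" already present; 5 new (1, 0, 0, 0, 1)
  "0110101" → prefix "011010" already present; 1 new (1)
  "011010001011" → prefix "011010001" already present; 3 new (0, 1, 1)
  "011" → prefix "011" already present; 0 new (none)
  "011010011" → prefix "0110100" already present; 2 new (1, 1)
  "01100011" → prefix "0110" already present; 4 new (0, 0, 1, 1)
  "0110000" → prefix "011000" already present; 1 new (0)
  "011011000" → prefix "01101" already present; 4 new (1, 0, 0, 0)
  "011000110" → prefix "01100011" already present; 1 new (0)
  "01111" → prefix "011" already present; 2 new (1, 1)
  "0111" → prefix "0111" already present; 0 new (none)
  "00" → prefix "0" already present; 1 new (0)
  "0110100011" → prefix "011010001" already present; 1 new (1)
  "0110100010" → prefix "0110100010" already present; 0 new (none)
  "01001000010" → prefix "01" already present; 9 new (0, 0, 1, 0, 0, 0, 0, 1, 0)
  "01101000111" → prefix "0110100011" already present; 1 new (1)
  "01101000101" → prefix "01101000101" already present; 0 new (none)
  "0110110100" → prefix "0110110" already present; 3 new (1, 0, 0)
  "01100" → prefix "01100" already present; 0 new (none)
Total nodes = 4 + 5 + 1 + 3 + 0 + 2 + 4 + 1 + 4 + 1 + 2 + 0 + 1 + 1 + 0 + 9 + 1 + 0 + 3 + 0 = 42

42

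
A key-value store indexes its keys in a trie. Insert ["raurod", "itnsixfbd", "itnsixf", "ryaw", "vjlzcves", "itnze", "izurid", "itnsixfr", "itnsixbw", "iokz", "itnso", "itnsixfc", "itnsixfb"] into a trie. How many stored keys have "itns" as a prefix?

Traverse to the node for "itns", then collect every word in that subtree.
Matches: "itnsixbw", "itnsixf", "itnsixfb", "itnsixfbd", "itnsixfc", "itnsixfr", "itnso"
Count: 7

7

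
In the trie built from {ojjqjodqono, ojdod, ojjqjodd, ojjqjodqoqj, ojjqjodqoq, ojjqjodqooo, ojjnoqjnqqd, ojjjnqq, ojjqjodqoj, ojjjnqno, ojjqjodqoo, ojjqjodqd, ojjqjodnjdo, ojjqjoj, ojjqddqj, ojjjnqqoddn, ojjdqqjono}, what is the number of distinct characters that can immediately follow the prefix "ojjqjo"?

Walk "ojjqjo" from the root, arriving at one node.
Distinct next characters after "ojjqjo": d, j.
That node has 2 child edges.

2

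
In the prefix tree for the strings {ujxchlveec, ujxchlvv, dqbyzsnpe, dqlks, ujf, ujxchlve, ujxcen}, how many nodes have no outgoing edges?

6

Leaves are exactly the stored words that no other stored word extends.
Those words: "dqbyzsnpe", "dqlks", "ujf", "ujxcen", "ujxchlveec", "ujxchlvv"
Leaf count: 6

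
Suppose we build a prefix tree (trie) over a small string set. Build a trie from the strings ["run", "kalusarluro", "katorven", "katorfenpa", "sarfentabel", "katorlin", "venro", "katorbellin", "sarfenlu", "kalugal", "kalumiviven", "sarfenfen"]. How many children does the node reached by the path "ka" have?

2

The children of the "ka" node are the distinct next characters among strings starting with "ka".
Distinct next characters after "ka": l, t.
That node has 2 child edges.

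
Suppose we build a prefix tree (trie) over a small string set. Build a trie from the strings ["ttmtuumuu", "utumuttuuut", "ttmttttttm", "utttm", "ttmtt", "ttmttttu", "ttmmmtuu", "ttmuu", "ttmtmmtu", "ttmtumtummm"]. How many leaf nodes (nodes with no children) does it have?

9

Leaves are exactly the stored words that no other stored word extends.
Those words: "ttmmmtuu", "ttmtmmtu", "ttmttttttm", "ttmttttu", "ttmtumtummm", "ttmtuumuu", "ttmuu", "utttm", "utumuttuuut"
Leaf count: 9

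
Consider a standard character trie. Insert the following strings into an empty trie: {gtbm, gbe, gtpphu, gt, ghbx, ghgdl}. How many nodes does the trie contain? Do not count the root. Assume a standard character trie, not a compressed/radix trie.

Count nodes per top-level branch (shared prefixes stored once):
  'g'-branch (gbe, ghbx, ghgdl, gt, gtbm, gtpphu): 16 nodes
Sum: 16

16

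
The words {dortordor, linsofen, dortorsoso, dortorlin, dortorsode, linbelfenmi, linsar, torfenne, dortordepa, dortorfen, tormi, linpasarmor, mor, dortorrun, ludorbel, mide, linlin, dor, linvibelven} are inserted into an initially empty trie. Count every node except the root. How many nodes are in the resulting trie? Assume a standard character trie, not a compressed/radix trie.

Insert word by word; a character creates a node only if that edge doesn't already exist:
  "dortordor" → 9 new (d, o, r, t, o, r, d, o, r)
  "linsofen" → 8 new (l, i, n, s, o, f, e, n)
  "dortorsoso" → prefix "dortor" already present; 4 new (s, o, s, o)
  "dortorlin" → prefix "dortor" already present; 3 new (l, i, n)
  "dortorsode" → prefix "dortorso" already present; 2 new (d, e)
  "linbelfenmi" → prefix "lin" already present; 8 new (b, e, l, f, e, n, m, i)
  "linsar" → prefix "lins" already present; 2 new (a, r)
  "torfenne" → 8 new (t, o, r, f, e, n, n, e)
  "dortordepa" → prefix "dortord" already present; 3 new (e, p, a)
  "dortorfen" → prefix "dortor" already present; 3 new (f, e, n)
  "tormi" → prefix "tor" already present; 2 new (m, i)
  "linpasarmor" → prefix "lin" already present; 8 new (p, a, s, a, r, m, o, r)
  "mor" → 3 new (m, o, r)
  "dortorrun" → prefix "dortor" already present; 3 new (r, u, n)
  "ludorbel" → prefix "l" already present; 7 new (u, d, o, r, b, e, l)
  "mide" → prefix "m" already present; 3 new (i, d, e)
  "linlin" → prefix "lin" already present; 3 new (l, i, n)
  "dor" → prefix "dor" already present; 0 new (none)
  "linvibelven" → prefix "lin" already present; 8 new (v, i, b, e, l, v, e, n)
Total nodes = 9 + 8 + 4 + 3 + 2 + 8 + 2 + 8 + 3 + 3 + 2 + 8 + 3 + 3 + 7 + 3 + 3 + 0 + 8 = 87

87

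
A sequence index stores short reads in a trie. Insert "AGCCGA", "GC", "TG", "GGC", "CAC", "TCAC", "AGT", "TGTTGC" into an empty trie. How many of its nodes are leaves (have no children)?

Leaves are exactly the stored words that no other stored word extends.
Those words: "AGCCGA", "AGT", "CAC", "GC", "GGC", "TCAC", "TGTTGC"
Leaf count: 7

7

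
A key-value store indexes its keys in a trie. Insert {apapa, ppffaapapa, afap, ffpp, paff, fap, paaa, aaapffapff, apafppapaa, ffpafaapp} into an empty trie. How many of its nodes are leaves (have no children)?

A leaf is a node with no children — equivalently, the end of a word that is not a proper prefix of any other stored word.
Those words: "aaapffapff", "afap", "apafppapaa", "apapa", "fap", "ffpafaapp", "ffpp", "paaa", "paff", "ppffaapapa"
Leaf count: 10

10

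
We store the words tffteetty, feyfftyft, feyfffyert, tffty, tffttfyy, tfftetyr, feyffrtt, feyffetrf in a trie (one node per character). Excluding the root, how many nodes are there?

Count nodes per top-level branch (shared prefixes stored once):
  'f'-branch (feyffetrf, feyfffyert, feyffrtt, feyfftyft): 21 nodes
  't'-branch (tffteetty, tfftetyr, tffttfyy, tffty): 17 nodes
Sum: 38

38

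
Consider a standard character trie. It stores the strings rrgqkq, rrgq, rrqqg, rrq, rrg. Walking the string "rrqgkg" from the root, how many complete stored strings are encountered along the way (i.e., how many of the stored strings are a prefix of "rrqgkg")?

Check each prefix of "rrqgkg" against the stored set — each match is an end-marker on the path.
Prefixes of the query that are stored words: "rrq"
Count: 1

1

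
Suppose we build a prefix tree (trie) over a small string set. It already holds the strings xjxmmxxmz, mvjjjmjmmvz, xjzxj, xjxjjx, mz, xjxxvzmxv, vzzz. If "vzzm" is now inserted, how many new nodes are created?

"vzz" is already a path in the trie; the remaining "m" must be added.
Each of the 1 remaining characters creates one node.

1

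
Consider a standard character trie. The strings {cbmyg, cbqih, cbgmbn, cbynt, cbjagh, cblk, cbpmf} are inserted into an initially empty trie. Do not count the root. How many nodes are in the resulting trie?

24

Count nodes per top-level branch (shared prefixes stored once):
  'c'-branch (cbgmbn, cbjagh, cblk, cbmyg, cbpmf, cbqih, cbynt): 24 nodes
Sum: 24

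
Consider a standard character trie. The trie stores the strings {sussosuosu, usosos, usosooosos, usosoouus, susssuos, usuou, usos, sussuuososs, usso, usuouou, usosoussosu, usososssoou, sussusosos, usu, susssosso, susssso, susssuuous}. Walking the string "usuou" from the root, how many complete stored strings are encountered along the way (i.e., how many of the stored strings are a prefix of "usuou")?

2

Traverse "usuou" character by character; count nodes along the way that are marked as word ends.
Prefixes of the query that are stored words: "usu", "usuou"
Count: 2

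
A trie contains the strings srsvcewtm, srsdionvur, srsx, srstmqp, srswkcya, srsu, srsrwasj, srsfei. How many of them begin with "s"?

Traverse to the node for "s", then collect every word in that subtree.
Matches: "srsdionvur", "srsfei", "srsrwasj", "srstmqp", "srsu", "srsvcewtm", "srswkcya", "srsx"
Count: 8

8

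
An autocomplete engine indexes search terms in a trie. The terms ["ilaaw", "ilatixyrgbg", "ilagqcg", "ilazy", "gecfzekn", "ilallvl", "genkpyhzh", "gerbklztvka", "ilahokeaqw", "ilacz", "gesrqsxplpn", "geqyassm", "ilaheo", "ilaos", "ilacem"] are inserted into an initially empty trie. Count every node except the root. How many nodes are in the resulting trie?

Trace insertions, counting only characters that open a new branch:
  "ilaaw" → 5 new (i, l, a, a, w)
  "ilatixyrgbg" → prefix "ila" already present; 8 new (t, i, x, y, r, g, b, g)
  "ilagqcg" → prefix "ila" already present; 4 new (g, q, c, g)
  "ilazy" → prefix "ila" already present; 2 new (z, y)
  "gecfzekn" → 8 new (g, e, c, f, z, e, k, n)
  "ilallvl" → prefix "ila" already present; 4 new (l, l, v, l)
  "genkpyhzh" → prefix "ge" already present; 7 new (n, k, p, y, h, z, h)
  "gerbklztvka" → prefix "ge" already present; 9 new (r, b, k, l, z, t, v, k, a)
  "ilahokeaqw" → prefix "ila" already present; 7 new (h, o, k, e, a, q, w)
  "ilacz" → prefix "ila" already present; 2 new (c, z)
  "gesrqsxplpn" → prefix "ge" already present; 9 new (s, r, q, s, x, p, l, p, n)
  "geqyassm" → prefix "ge" already present; 6 new (q, y, a, s, s, m)
  "ilaheo" → prefix "ilah" already present; 2 new (e, o)
  "ilaos" → prefix "ila" already present; 2 new (o, s)
  "ilacem" → prefix "ilac" already present; 2 new (e, m)
Total nodes = 5 + 8 + 4 + 2 + 8 + 4 + 7 + 9 + 7 + 2 + 9 + 6 + 2 + 2 + 2 = 77

77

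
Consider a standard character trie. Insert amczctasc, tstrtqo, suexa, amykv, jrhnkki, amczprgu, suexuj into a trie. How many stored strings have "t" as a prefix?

Walk to "t"; the words in its subtree are exactly those with that prefix.
Words under "t": tstrtqo
Count: 1

1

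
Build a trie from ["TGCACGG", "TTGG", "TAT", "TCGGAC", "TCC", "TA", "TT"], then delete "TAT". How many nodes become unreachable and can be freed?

1

After clearing the end-marker at "TAT", prune upward until reaching a node still needed by another word.
The suffix "T" (1 node) is used only by "TAT"; "TA" is itself a stored word, so pruning stops there.
Nodes removed: 1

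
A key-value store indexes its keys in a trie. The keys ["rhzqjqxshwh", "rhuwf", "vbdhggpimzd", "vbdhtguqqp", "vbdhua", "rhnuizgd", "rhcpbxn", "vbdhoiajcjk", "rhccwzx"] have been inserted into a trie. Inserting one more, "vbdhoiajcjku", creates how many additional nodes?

1

The longest prefix of "vbdhoiajcjku" already in the trie is "vbdhoiajcjk" (length 11).
So 12 − 11 = 1 new nodes.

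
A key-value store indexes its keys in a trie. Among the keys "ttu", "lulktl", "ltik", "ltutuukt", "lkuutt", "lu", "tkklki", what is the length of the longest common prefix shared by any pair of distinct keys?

2

Equivalently: take the maximum, over all pairs, of their longest common prefix length.
e.g. "ltik" and "ltutuukt" share the prefix "lt" of length 2; no pair shares a longer one.
Longest shared-prefix length: 2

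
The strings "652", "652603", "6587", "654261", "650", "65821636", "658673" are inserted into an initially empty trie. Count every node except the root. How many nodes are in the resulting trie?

21

Count nodes per top-level branch (shared prefixes stored once):
  '6'-branch (650, 652, 652603, 654261, 65821636, 658673, 6587): 21 nodes
Sum: 21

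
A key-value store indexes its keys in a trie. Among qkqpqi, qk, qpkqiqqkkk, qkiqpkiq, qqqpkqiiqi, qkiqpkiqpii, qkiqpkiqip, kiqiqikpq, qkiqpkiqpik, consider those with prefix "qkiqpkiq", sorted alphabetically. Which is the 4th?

DFS of the "qkiqpkiq" subtree visits, in order: "qkiqpkiq", "qkiqpkiqip", "qkiqpkiqpii", "qkiqpkiqpik"
The 4th is qkiqpkiqpik.

qkiqpkiqpik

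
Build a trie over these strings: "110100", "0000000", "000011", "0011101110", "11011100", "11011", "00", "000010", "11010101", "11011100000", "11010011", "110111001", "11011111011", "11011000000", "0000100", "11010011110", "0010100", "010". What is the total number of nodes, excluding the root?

58

Trace insertions, counting only characters that open a new branch:
  "110100" → 6 new (1, 1, 0, 1, 0, 0)
  "0000000" → 7 new (0, 0, 0, 0, 0, 0, 0)
  "000011" → prefix "0000" already present; 2 new (1, 1)
  "0011101110" → prefix "00" already present; 8 new (1, 1, 1, 0, 1, 1, 1, 0)
  "11011100" → prefix "1101" already present; 4 new (1, 1, 0, 0)
  "11011" → prefix "11011" already present; 0 new (none)
  "00" → prefix "00" already present; 0 new (none)
  "000010" → prefix "00001" already present; 1 new (0)
  "11010101" → prefix "11010" already present; 3 new (1, 0, 1)
  "11011100000" → prefix "11011100" already present; 3 new (0, 0, 0)
  "11010011" → prefix "110100" already present; 2 new (1, 1)
  "110111001" → prefix "11011100" already present; 1 new (1)
  "11011111011" → prefix "110111" already present; 5 new (1, 1, 0, 1, 1)
  "11011000000" → prefix "11011" already present; 6 new (0, 0, 0, 0, 0, 0)
  "0000100" → prefix "000010" already present; 1 new (0)
  "11010011110" → prefix "11010011" already present; 3 new (1, 1, 0)
  "0010100" → prefix "001" already present; 4 new (0, 1, 0, 0)
  "010" → prefix "0" already present; 2 new (1, 0)
Total nodes = 6 + 7 + 2 + 8 + 4 + 0 + 0 + 1 + 3 + 3 + 2 + 1 + 5 + 6 + 1 + 3 + 4 + 2 = 58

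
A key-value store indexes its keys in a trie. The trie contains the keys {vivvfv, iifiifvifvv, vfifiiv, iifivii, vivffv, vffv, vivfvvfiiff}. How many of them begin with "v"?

Walk to "v"; the words in its subtree are exactly those with that prefix.
Words under "v": vffv, vfifiiv, vivffv, vivfvvfiiff, vivvfv
Count: 5

5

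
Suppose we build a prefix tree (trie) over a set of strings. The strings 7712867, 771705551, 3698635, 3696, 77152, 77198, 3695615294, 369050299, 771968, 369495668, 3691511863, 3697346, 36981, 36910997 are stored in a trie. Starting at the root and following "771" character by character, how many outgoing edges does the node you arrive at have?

Follow the path "771" to its node, then look at its outgoing edges.
Distinct next characters after "771": 2, 5, 7, 9.
That node has 4 child edges.

4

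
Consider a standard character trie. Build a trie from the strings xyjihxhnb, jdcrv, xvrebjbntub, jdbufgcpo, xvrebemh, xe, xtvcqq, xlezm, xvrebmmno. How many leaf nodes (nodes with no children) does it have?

A leaf is a node with no children — equivalently, the end of a word that is not a proper prefix of any other stored word.
Those words: "jdbufgcpo", "jdcrv", "xe", "xlezm", "xtvcqq", "xvrebemh", "xvrebjbntub", "xvrebmmno", "xyjihxhnb"
Leaf count: 9

9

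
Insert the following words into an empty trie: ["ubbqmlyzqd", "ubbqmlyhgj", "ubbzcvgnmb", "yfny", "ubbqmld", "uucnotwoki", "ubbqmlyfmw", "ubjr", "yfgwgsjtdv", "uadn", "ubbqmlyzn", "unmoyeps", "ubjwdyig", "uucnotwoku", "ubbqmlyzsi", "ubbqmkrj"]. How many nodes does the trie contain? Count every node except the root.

Count nodes per top-level branch (shared prefixes stored once):
  'u'-branch (uadn, ubbqmkrj, ubbqmld, ubbqmlyfmw, ubbqmlyhgj, ubbqmlyzn, ubbqmlyzqd, ubbqmlyzsi, ubbzcvgnmb, ubjr, ubjwdyig, unmoyeps, uucnotwoki, uucnotwoku): 57 nodes
  'y'-branch (yfgwgsjtdv, yfny): 12 nodes
Sum: 69

69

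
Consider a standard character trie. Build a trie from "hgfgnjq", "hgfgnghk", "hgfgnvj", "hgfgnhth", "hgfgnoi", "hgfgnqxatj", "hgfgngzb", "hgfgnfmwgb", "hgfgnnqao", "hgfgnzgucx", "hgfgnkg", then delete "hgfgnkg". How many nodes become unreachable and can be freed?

2

Walk "hgfgnkg" from the leaf back toward the root, removing each node that no remaining word uses.
The suffix "kg" (2 nodes) is used only by "hgfgnkg"; the node for "hgfgn" still has the child "j", so pruning stops there.
Nodes removed: 2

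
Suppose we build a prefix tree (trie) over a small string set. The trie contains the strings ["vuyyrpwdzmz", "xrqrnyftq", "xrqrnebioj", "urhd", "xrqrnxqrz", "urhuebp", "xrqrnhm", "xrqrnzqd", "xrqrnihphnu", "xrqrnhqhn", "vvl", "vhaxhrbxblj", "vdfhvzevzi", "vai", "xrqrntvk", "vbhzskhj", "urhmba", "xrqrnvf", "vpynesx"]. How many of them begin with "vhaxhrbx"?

Traverse to the node for "vhaxhrbx", then collect every word in that subtree.
Words under "vhaxhrbx": vhaxhrbxblj
Count: 1

1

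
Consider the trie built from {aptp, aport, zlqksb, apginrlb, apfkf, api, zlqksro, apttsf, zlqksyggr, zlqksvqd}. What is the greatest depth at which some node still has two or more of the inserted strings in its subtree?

Look for the deepest trie node that still has at least two words in its subtree.
"zlqksb" and "zlqksro" agree on "zlqks" (5 characters) before diverging; nothing deeper is shared.
Longest shared-prefix length: 5

5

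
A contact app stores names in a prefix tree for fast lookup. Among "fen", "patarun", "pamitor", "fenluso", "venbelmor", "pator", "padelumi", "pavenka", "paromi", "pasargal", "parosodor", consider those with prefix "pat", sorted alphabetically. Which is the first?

Filter for "pat…" and sort: "patarun", "pator"
Position 1: patarun

patarun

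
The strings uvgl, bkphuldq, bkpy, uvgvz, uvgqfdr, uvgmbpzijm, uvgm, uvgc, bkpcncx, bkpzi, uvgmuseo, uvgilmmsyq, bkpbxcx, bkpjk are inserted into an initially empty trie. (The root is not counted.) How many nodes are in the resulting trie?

Count nodes per top-level branch (shared prefixes stored once):
  'b'-branch (bkpbxcx, bkpcncx, bkphuldq, bkpjk, bkpy, bkpzi): 21 nodes
  'u'-branch (uvgc, uvgilmmsyq, uvgl, uvgm, uvgmbpzijm, uvgmuseo, uvgqfdr, uvgvz): 29 nodes
Sum: 50

50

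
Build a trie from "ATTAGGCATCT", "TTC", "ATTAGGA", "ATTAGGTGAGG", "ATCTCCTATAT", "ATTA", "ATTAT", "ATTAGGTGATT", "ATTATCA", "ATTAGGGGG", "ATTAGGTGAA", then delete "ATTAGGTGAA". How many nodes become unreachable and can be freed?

Walk "ATTAGGTGAA" from the leaf back toward the root, removing each node that no remaining word uses.
The suffix "A" (1 node) is used only by "ATTAGGTGAA"; the node for "ATTAGGTGA" still has the child "G", so pruning stops there.
Nodes removed: 1

1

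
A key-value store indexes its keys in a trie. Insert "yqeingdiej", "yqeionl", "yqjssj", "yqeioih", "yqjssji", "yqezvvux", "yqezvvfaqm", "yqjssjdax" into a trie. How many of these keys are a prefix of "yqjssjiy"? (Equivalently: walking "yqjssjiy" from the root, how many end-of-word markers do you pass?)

Check each prefix of "yqjssjiy" against the stored set — each match is an end-marker on the path.
Prefixes of the query that are stored words: "yqjssj", "yqjssji"
Count: 2

2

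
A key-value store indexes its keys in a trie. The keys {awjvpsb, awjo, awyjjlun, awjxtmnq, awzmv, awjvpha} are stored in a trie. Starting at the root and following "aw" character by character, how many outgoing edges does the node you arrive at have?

Walk "aw" from the root, arriving at one node.
Distinct next characters after "aw": j, y, z.
That node has 3 child edges.

3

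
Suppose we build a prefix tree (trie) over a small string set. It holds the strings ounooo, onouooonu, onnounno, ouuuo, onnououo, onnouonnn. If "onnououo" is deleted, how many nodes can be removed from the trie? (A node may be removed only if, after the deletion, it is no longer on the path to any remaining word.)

Walk "onnououo" from the leaf back toward the root, removing each node that no remaining word uses.
The suffix "uo" (2 nodes) is used only by "onnououo"; the node for "onnouo" still has the child "n", so pruning stops there.
Nodes removed: 2

2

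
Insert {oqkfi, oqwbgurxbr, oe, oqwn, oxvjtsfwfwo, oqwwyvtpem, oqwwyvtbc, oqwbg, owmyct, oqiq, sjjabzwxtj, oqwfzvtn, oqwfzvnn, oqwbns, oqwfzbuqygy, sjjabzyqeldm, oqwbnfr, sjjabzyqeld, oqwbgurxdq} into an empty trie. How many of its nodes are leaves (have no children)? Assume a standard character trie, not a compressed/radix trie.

A leaf is a node with no children — equivalently, the end of a word that is not a proper prefix of any other stored word.
Those words: "oe", "oqiq", "oqkfi", "oqwbgurxbr", "oqwbgurxdq", "oqwbnfr", "oqwbns", "oqwfzbuqygy", "oqwfzvnn", "oqwfzvtn", "oqwn", "oqwwyvtbc", "oqwwyvtpem", "owmyct", "oxvjtsfwfwo", "sjjabzwxtj", "sjjabzyqeldm"
Leaf count: 17

17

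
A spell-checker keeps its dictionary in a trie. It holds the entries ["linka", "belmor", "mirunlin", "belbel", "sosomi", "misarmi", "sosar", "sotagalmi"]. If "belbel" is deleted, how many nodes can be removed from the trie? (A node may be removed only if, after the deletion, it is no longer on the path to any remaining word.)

After clearing the end-marker at "belbel", prune upward until reaching a node still needed by another word.
The suffix "bel" (3 nodes) is used only by "belbel"; the node for "bel" still has the child "m", so pruning stops there.
Nodes removed: 3

3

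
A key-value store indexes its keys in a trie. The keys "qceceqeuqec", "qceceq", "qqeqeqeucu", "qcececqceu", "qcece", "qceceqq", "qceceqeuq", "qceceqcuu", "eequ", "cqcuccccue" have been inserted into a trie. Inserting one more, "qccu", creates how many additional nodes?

"qc" is already a path in the trie; the remaining "cu" must be added.
New nodes needed: |"qccu"| − 2 = 4 − 2 = 2.

2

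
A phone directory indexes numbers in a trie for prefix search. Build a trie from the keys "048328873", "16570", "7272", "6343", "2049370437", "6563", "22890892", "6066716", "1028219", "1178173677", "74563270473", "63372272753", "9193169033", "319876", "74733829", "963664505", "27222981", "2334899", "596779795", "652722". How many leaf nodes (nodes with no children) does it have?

20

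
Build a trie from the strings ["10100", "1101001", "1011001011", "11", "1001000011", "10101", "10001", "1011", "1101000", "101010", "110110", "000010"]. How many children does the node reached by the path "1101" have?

2

Walk "1101" from the root, arriving at one node.
Characters that immediately follow "1101" among the stored strings: {0, 1}.
That node has 2 child edges.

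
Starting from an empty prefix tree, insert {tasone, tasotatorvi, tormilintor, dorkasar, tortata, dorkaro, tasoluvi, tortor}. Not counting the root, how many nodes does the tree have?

Count nodes per top-level branch (shared prefixes stored once):
  'd'-branch (dorkaro, dorkasar): 10 nodes
  't'-branch (tasoluvi, tasone, tasotatorvi, tormilintor, tortata, tortor): 33 nodes
Sum: 43

43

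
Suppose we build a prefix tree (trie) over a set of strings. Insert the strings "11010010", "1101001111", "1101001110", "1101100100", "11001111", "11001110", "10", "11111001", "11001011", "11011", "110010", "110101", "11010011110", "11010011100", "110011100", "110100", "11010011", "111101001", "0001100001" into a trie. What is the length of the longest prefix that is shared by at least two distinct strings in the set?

Look for the deepest trie node that still has at least two words in its subtree.
"1101001110" and "11010011100" agree on "1101001110" (10 characters) before diverging; nothing deeper is shared.
Longest shared-prefix length: 10

10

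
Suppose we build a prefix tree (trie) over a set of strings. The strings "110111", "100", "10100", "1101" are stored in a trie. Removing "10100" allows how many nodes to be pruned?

3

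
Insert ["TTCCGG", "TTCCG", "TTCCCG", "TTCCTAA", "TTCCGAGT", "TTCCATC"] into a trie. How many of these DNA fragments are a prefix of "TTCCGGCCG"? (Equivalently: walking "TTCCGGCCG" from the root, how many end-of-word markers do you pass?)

2

Walk "TTCCGGCCG" from the root; an end-of-word marker is hit whenever a stored word is a prefix of "TTCCGGCCG".
Prefixes of the query that are stored words: "TTCCG", "TTCCGG"
Count: 2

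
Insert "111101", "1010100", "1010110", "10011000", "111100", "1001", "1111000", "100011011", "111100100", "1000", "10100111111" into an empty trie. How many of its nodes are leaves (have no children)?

8

A leaf is a node with no children — equivalently, the end of a word that is not a proper prefix of any other stored word.
Those words: "100011011", "10011000", "10100111111", "1010100", "1010110", "1111000", "111100100", "111101"
Leaf count: 8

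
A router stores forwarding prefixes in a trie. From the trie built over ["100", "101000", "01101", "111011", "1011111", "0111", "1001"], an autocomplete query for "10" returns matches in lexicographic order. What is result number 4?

1011111

DFS of the "10" subtree visits, in order: "100", "1001", "101000", "1011111"
Position 4: 1011111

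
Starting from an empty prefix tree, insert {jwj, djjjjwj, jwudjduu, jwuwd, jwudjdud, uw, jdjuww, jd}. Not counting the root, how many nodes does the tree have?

26

For each word, the new-node count is its length minus the longest prefix already in the trie:
  "jwj" → 3 new (j, w, j)
  "djjjjwj" → 7 new (d, j, j, j, j, w, j)
  "jwudjduu" → prefix "jw" already present; 6 new (u, d, j, d, u, u)
  "jwuwd" → prefix "jwu" already present; 2 new (w, d)
  "jwudjdud" → prefix "jwudjdu" already present; 1 new (d)
  "uw" → 2 new (u, w)
  "jdjuww" → prefix "j" already present; 5 new (d, j, u, w, w)
  "jd" → prefix "jd" already present; 0 new (none)
Total nodes = 3 + 7 + 6 + 2 + 1 + 2 + 5 + 0 = 26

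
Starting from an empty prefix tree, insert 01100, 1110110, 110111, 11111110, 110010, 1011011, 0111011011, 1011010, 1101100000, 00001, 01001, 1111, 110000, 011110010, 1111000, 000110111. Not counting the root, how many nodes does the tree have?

Insert word by word; a character creates a node only if that edge doesn't already exist:
  "01100" → 5 new (0, 1, 1, 0, 0)
  "1110110" → 7 new (1, 1, 1, 0, 1, 1, 0)
  "110111" → prefix "11" already present; 4 new (0, 1, 1, 1)
  "11111110" → prefix "111" already present; 5 new (1, 1, 1, 1, 0)
  "110010" → prefix "110" already present; 3 new (0, 1, 0)
  "1011011" → prefix "1" already present; 6 new (0, 1, 1, 0, 1, 1)
  "0111011011" → prefix "011" already present; 7 new (1, 0, 1, 1, 0, 1, 1)
  "1011010" → prefix "101101" already present; 1 new (0)
  "1101100000" → prefix "11011" already present; 5 new (0, 0, 0, 0, 0)
  "00001" → prefix "0" already present; 4 new (0, 0, 0, 1)
  "01001" → prefix "01" already present; 3 new (0, 0, 1)
  "1111" → prefix "1111" already present; 0 new (none)
  "110000" → prefix "1100" already present; 2 new (0, 0)
  "011110010" → prefix "0111" already present; 5 new (1, 0, 0, 1, 0)
  "1111000" → prefix "1111" already present; 3 new (0, 0, 0)
  "000110111" → prefix "000" already present; 6 new (1, 1, 0, 1, 1, 1)
Total nodes = 5 + 7 + 4 + 5 + 3 + 6 + 7 + 1 + 5 + 4 + 3 + 0 + 2 + 5 + 3 + 6 = 66

66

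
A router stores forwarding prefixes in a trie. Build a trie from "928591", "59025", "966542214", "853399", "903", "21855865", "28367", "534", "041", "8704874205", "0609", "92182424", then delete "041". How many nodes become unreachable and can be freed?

2

A node on "041"'s path can go only if nothing else ends at it or branches off below it.
The suffix "41" (2 nodes) is used only by "041"; the node for "0" still has the child "6", so pruning stops there.
Nodes removed: 2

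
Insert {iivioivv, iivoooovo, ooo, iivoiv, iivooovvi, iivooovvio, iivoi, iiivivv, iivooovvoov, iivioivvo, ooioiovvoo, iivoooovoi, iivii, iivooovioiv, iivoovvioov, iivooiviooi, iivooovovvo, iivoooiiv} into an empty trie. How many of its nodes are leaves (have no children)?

14

Leaves are exactly the stored words that no other stored word extends.
Those words: "iiivivv", "iivii", "iivioivvo", "iivoiv", "iivooiviooi", "iivoooiiv", "iivoooovoi", "iivooovioiv", "iivooovovvo", "iivooovvio", "iivooovvoov", "iivoovvioov", "ooioiovvoo", "ooo"
Leaf count: 14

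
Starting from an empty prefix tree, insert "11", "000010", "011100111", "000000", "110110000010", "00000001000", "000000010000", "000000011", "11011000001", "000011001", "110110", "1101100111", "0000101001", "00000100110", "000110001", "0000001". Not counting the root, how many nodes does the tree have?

Count nodes per top-level branch (shared prefixes stored once):
  '0'-branch (000000, 00000001000, 000000010000, 000000011, 0000001, 00000100110, 000010, 0000101001, 000011001, 000110001, 011100111): 44 nodes
  '1'-branch (11, 110110, 11011000001, 110110000010, 1101100111): 15 nodes
Sum: 59

59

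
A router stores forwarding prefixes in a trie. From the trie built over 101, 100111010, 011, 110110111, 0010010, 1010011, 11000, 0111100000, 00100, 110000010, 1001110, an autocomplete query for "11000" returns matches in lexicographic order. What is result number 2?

110000010

DFS of the "11000" subtree visits, in order: "11000", "110000010"
The 2nd is 110000010.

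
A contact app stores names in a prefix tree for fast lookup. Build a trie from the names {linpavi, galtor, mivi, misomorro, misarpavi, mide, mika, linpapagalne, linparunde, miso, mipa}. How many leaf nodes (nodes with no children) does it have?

A leaf is a node with no children — equivalently, the end of a word that is not a proper prefix of any other stored word.
Those words: "galtor", "linpapagalne", "linparunde", "linpavi", "mide", "mika", "mipa", "misarpavi", "misomorro", "mivi"
Leaf count: 10

10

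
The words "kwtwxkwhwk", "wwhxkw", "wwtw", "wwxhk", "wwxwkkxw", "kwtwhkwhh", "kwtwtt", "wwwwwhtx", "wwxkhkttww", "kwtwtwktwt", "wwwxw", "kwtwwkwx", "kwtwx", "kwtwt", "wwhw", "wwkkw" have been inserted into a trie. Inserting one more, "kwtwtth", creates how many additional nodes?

1

"kwtwtt" is already a path in the trie; the remaining "h" must be added.
Each of the 1 remaining characters creates one node.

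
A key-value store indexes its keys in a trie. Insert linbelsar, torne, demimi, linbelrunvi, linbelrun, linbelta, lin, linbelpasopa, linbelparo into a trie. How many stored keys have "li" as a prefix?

Walk to "li"; the words in its subtree are exactly those with that prefix.
Matches: "lin", "linbelparo", "linbelpasopa", "linbelrun", "linbelrunvi", "linbelsar", "linbelta"
Count: 7

7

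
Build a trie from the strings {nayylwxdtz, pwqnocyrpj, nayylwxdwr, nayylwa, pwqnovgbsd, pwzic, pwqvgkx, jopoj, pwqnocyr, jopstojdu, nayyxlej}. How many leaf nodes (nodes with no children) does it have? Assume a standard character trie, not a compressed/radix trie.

A leaf is a node with no children — equivalently, the end of a word that is not a proper prefix of any other stored word.
Those words: "jopoj", "jopstojdu", "nayylwa", "nayylwxdtz", "nayylwxdwr", "nayyxlej", "pwqnocyrpj", "pwqnovgbsd", "pwqvgkx", "pwzic"
Leaf count: 10

10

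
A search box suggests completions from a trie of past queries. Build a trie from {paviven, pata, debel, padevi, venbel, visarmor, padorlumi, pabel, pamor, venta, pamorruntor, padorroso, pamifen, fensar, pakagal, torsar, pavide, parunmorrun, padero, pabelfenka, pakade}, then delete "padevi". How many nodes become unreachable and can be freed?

Walk "padevi" from the leaf back toward the root, removing each node that no remaining word uses.
The suffix "vi" (2 nodes) is used only by "padevi"; the node for "pade" still has the child "r", so pruning stops there.
Nodes removed: 2

2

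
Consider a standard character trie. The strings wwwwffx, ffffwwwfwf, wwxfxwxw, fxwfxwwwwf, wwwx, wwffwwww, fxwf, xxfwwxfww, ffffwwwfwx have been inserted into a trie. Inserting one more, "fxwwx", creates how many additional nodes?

Walking "fxwwx" from the root, the first 3 characters ("fxw") follow existing edges; "w" is the first miss.
New nodes needed: |"fxwwx"| − 3 = 5 − 3 = 2.

2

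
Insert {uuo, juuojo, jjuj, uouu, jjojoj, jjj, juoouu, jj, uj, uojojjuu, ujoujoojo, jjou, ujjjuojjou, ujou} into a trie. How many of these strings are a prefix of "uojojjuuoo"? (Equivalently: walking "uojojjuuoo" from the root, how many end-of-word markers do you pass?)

Check each prefix of "uojojjuuoo" against the stored set — each match is an end-marker on the path.
Prefixes of the query that are stored words: "uojojjuu"
Count: 1

1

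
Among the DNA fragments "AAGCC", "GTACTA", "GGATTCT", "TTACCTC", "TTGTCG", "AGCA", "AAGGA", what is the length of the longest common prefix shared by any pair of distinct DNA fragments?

3

Look for the deepest trie node that still has at least two words in its subtree.
"AAGCC" and "AAGGA" agree on "AAG" (3 characters) before diverging; nothing deeper is shared.
Longest shared-prefix length: 3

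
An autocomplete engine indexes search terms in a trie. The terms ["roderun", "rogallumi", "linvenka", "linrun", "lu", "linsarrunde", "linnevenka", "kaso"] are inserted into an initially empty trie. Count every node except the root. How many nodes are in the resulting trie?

Insert word by word; a character creates a node only if that edge doesn't already exist:
  "roderun" → 7 new (r, o, d, e, r, u, n)
  "rogallumi" → prefix "ro" already present; 7 new (g, a, l, l, u, m, i)
  "linvenka" → 8 new (l, i, n, v, e, n, k, a)
  "linrun" → prefix "lin" already present; 3 new (r, u, n)
  "lu" → prefix "l" already present; 1 new (u)
  "linsarrunde" → prefix "lin" already present; 8 new (s, a, r, r, u, n, d, e)
  "linnevenka" → prefix "lin" already present; 7 new (n, e, v, e, n, k, a)
  "kaso" → 4 new (k, a, s, o)
Total nodes = 7 + 7 + 8 + 3 + 1 + 8 + 7 + 4 = 45

45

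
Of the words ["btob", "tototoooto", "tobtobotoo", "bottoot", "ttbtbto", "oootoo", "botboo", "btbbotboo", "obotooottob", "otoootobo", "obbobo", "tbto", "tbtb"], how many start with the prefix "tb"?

Traverse to the node for "tb", then collect every word in that subtree.
Words under "tb": tbtb, tbto
Count: 2

2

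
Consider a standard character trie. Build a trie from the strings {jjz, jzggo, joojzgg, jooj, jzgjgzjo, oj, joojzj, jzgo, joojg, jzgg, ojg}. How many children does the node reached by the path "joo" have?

1

Walk "joo" from the root, arriving at one node.
Characters that immediately follow "joo" among the stored strings: {j}.
That node has 1 child edge.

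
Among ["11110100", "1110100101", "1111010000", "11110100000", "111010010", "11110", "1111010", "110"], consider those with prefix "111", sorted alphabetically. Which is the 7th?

11110100000

DFS of the "111" subtree visits, in order: "111010010", "1110100101", "11110", "1111010", "11110100", "1111010000", "11110100000"
The 7th is 11110100000.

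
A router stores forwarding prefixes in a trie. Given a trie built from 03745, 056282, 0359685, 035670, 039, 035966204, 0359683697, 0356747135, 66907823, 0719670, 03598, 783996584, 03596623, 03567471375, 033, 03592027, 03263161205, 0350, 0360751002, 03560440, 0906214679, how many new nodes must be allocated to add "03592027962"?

Walking "03592027962" from the root, the first 8 characters ("03592027") follow existing edges; "9" is the first miss.
So 11 − 8 = 3 new nodes.

3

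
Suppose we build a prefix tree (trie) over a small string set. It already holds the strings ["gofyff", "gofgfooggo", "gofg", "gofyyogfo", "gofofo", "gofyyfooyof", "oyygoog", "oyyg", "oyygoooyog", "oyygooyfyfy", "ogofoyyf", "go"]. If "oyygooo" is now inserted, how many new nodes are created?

0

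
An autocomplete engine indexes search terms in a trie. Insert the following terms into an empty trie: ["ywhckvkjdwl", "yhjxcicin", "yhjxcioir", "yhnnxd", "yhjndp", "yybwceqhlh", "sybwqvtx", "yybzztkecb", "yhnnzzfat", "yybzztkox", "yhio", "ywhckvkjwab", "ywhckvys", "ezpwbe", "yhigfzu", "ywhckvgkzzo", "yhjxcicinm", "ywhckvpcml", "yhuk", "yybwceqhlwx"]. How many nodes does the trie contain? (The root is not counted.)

91

For each word, the new-node count is its length minus the longest prefix already in the trie:
  "ywhckvkjdwl" → 11 new (y, w, h, c, k, v, k, j, d, w, l)
  "yhjxcicin" → prefix "y" already present; 8 new (h, j, x, c, i, c, i, n)
  "yhjxcioir" → prefix "yhjxci" already present; 3 new (o, i, r)
  "yhnnxd" → prefix "yh" already present; 4 new (n, n, x, d)
  "yhjndp" → prefix "yhj" already present; 3 new (n, d, p)
  "yybwceqhlh" → prefix "y" already present; 9 new (y, b, w, c, e, q, h, l, h)
  "sybwqvtx" → 8 new (s, y, b, w, q, v, t, x)
  "yybzztkecb" → prefix "yyb" already present; 7 new (z, z, t, k, e, c, b)
  "yhnnzzfat" → prefix "yhnn" already present; 5 new (z, z, f, a, t)
  "yybzztkox" → prefix "yybzztk" already present; 2 new (o, x)
  "yhio" → prefix "yh" already present; 2 new (i, o)
  "ywhckvkjwab" → prefix "ywhckvkj" already present; 3 new (w, a, b)
  "ywhckvys" → prefix "ywhckv" already present; 2 new (y, s)
  "ezpwbe" → 6 new (e, z, p, w, b, e)
  "yhigfzu" → prefix "yhi" already present; 4 new (g, f, z, u)
  "ywhckvgkzzo" → prefix "ywhckv" already present; 5 new (g, k, z, z, o)
  "yhjxcicinm" → prefix "yhjxcicin" already present; 1 new (m)
  "ywhckvpcml" → prefix "ywhckv" already present; 4 new (p, c, m, l)
  "yhuk" → prefix "yh" already present; 2 new (u, k)
  "yybwceqhlwx" → prefix "yybwceqhl" already present; 2 new (w, x)
Total nodes = 11 + 8 + 3 + 4 + 3 + 9 + 8 + 7 + 5 + 2 + 2 + 3 + 2 + 6 + 4 + 5 + 1 + 4 + 2 + 2 = 91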